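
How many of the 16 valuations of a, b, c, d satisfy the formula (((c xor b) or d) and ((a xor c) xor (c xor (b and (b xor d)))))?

  a      b      c      d    |  (c xor b)  ((c xor b) or d)  (a xor c)  (b xor d)  (b and (b xor d))  (c xor (b and (b xor d)))    φ  
 True   True   True   True  |    False          True          False      False          False                   True             True
 True   True   True  False  |    False         False          False       True           True                  False            False
 True   True  False   True  |     True          True           True      False          False                  False             True
 True   True  False  False  |     True          True           True       True           True                   True            False
 True  False   True   True  |     True          True          False       True          False                   True             True
 True  False   True  False  |     True          True          False      False          False                   True             True
 True  False  False   True  |    False          True           True       True          False                  False             True
 True  False  False  False  |    False         False           True      False          False                  False            False
False   True   True   True  |    False          True           True      False          False                   True            False
False   True   True  False  |    False         False           True       True           True                  False            False
False   True  False   True  |     True          True          False      False          False                  False            False
False   True  False  False  |     True          True          False       True           True                   True             True
False  False   True   True  |     True          True           True       True          False                   True            False
False  False   True  False  |     True          True           True      False          False                   True            False
False  False  False   True  |    False          True          False       True          False                  False            False
False  False  False  False  |    False         False          False      False          False                  False            False
The formula is true on 6 of the 16 rows.

6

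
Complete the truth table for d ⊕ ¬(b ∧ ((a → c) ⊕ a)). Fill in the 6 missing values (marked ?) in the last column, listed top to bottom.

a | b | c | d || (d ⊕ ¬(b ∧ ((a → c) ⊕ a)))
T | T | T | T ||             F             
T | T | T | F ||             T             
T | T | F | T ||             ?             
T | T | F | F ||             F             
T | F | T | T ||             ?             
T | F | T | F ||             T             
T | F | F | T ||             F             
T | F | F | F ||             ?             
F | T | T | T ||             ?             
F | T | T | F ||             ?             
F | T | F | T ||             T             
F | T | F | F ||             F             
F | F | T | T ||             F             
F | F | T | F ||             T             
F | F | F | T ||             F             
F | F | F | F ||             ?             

T, F, T, T, F, T

Row a=T, b=T, c=F, d=T: ¬(b ∧ ((a → c) ⊕ a)) = F, so (d ⊕ ¬(b ∧ ((a → c) ⊕ a))) = T.
Row a=T, b=F, c=T, d=T: ¬(b ∧ ((a → c) ⊕ a)) = T, so (d ⊕ ¬(b ∧ ((a → c) ⊕ a))) = F.
Row a=T, b=F, c=F, d=F: ¬(b ∧ ((a → c) ⊕ a)) = T, so (d ⊕ ¬(b ∧ ((a → c) ⊕ a))) = T.
Row a=F, b=T, c=T, d=T: ¬(b ∧ ((a → c) ⊕ a)) = F, so (d ⊕ ¬(b ∧ ((a → c) ⊕ a))) = T.
Row a=F, b=T, c=T, d=F: ¬(b ∧ ((a → c) ⊕ a)) = F, so (d ⊕ ¬(b ∧ ((a → c) ⊕ a))) = F.
Row a=F, b=F, c=F, d=F: ¬(b ∧ ((a → c) ⊕ a)) = T, so (d ⊕ ¬(b ∧ ((a → c) ⊕ a))) = T.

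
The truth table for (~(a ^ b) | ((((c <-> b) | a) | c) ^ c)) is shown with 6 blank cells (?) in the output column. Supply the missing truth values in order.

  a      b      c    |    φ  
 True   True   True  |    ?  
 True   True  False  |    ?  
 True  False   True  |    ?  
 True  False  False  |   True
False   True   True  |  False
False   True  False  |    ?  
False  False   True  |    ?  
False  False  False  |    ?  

True, True, False, False, True, True

Row a=True, b=True, c=True: ~(a ^ b) = True, ((((c <-> b) | a) | c) ^ c) = False, so the formula = True.
Row a=True, b=True, c=False: ~(a ^ b) = True, ((((c <-> b) | a) | c) ^ c) = True, so the formula = True.
Row a=True, b=False, c=True: ~(a ^ b) = False, ((((c <-> b) | a) | c) ^ c) = False, so the formula = False.
Row a=False, b=True, c=False: ~(a ^ b) = False, ((((c <-> b) | a) | c) ^ c) = False, so the formula = False.
Row a=False, b=False, c=True: ~(a ^ b) = True, ((((c <-> b) | a) | c) ^ c) = False, so the formula = True.
Row a=False, b=False, c=False: ~(a ^ b) = True, ((((c <-> b) | a) | c) ^ c) = True, so the formula = True.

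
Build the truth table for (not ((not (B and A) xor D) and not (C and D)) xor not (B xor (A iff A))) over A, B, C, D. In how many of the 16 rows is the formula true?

A | B | C | D || (B and A) | not (B and A) | (not (B and A) xor D) | (C and D) | not (C and D) | (A iff A) | (B xor (A iff A)) | not (B xor (A iff A)) | φ
F | F | F | F ||     F     |       T       |           T           |     F     |       T       |     T     |         T         |           F           | F
F | F | F | T ||     F     |       T       |           F           |     F     |       T       |     T     |         T         |           F           | T
F | F | T | F ||     F     |       T       |           T           |     F     |       T       |     T     |         T         |           F           | F
F | F | T | T ||     F     |       T       |           F           |     T     |       F       |     T     |         T         |           F           | T
F | T | F | F ||     F     |       T       |           T           |     F     |       T       |     T     |         F         |           T           | T
F | T | F | T ||     F     |       T       |           F           |     F     |       T       |     T     |         F         |           T           | F
F | T | T | F ||     F     |       T       |           T           |     F     |       T       |     T     |         F         |           T           | T
F | T | T | T ||     F     |       T       |           F           |     T     |       F       |     T     |         F         |           T           | F
T | F | F | F ||     F     |       T       |           T           |     F     |       T       |     T     |         T         |           F           | F
T | F | F | T ||     F     |       T       |           F           |     F     |       T       |     T     |         T         |           F           | T
T | F | T | F ||     F     |       T       |           T           |     F     |       T       |     T     |         T         |           F           | F
T | F | T | T ||     F     |       T       |           F           |     T     |       F       |     T     |         T         |           F           | T
T | T | F | F ||     T     |       F       |           F           |     F     |       T       |     T     |         F         |           T           | F
T | T | F | T ||     T     |       F       |           T           |     F     |       T       |     T     |         F         |           T           | T
T | T | T | F ||     T     |       F       |           F           |     F     |       T       |     T     |         F         |           T           | F
T | T | T | T ||     T     |       F       |           T           |     T     |       F       |     T     |         F         |           T           | F
The formula is true on 7 of the 16 rows.

7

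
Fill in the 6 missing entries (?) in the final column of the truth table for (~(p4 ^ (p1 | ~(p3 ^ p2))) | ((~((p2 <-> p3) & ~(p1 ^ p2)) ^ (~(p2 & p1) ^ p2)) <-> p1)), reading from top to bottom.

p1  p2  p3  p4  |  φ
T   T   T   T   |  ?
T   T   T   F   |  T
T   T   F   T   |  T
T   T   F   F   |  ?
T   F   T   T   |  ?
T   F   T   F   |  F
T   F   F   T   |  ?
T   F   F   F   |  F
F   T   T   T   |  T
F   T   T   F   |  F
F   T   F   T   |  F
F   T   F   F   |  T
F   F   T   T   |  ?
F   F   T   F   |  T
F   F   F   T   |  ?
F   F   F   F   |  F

Row p1=T, p2=T, p3=T, p4=T: ~(p4 ^ (p1 | ~(p3 ^ p2))) = T, ((~((p2 <-> p3) & ~(p1 ^ p2)) ^ (~(p2 & p1) ^ p2)) <-> p1) = T, so the formula = T.
Row p1=T, p2=T, p3=F, p4=F: ~(p4 ^ (p1 | ~(p3 ^ p2))) = F, ((~((p2 <-> p3) & ~(p1 ^ p2)) ^ (~(p2 & p1) ^ p2)) <-> p1) = F, so the formula = F.
Row p1=T, p2=F, p3=T, p4=T: ~(p4 ^ (p1 | ~(p3 ^ p2))) = T, ((~((p2 <-> p3) & ~(p1 ^ p2)) ^ (~(p2 & p1) ^ p2)) <-> p1) = F, so the formula = T.
Row p1=T, p2=F, p3=F, p4=T: ~(p4 ^ (p1 | ~(p3 ^ p2))) = T, ((~((p2 <-> p3) & ~(p1 ^ p2)) ^ (~(p2 & p1) ^ p2)) <-> p1) = F, so the formula = T.
Row p1=F, p2=F, p3=T, p4=T: ~(p4 ^ (p1 | ~(p3 ^ p2))) = F, ((~((p2 <-> p3) & ~(p1 ^ p2)) ^ (~(p2 & p1) ^ p2)) <-> p1) = T, so the formula = T.
Row p1=F, p2=F, p3=F, p4=T: ~(p4 ^ (p1 | ~(p3 ^ p2))) = T, ((~((p2 <-> p3) & ~(p1 ^ p2)) ^ (~(p2 & p1) ^ p2)) <-> p1) = F, so the formula = T.

T, F, T, T, T, T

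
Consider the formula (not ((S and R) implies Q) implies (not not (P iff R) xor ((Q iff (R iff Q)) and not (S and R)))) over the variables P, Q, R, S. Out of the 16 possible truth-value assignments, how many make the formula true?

15

P  Q  R  S  |  φ
1  1  1  1  |  1
1  1  1  0  |  1
1  1  0  1  |  1
1  1  0  0  |  1
1  0  1  1  |  1
1  0  1  0  |  1
1  0  0  1  |  1
1  0  0  0  |  1
0  1  1  1  |  1
0  1  1  0  |  1
0  1  0  1  |  1
0  1  0  0  |  1
0  0  1  1  |  0
0  0  1  0  |  1
0  0  0  1  |  1
0  0  0  0  |  1
The formula is true on 15 of the 16 rows.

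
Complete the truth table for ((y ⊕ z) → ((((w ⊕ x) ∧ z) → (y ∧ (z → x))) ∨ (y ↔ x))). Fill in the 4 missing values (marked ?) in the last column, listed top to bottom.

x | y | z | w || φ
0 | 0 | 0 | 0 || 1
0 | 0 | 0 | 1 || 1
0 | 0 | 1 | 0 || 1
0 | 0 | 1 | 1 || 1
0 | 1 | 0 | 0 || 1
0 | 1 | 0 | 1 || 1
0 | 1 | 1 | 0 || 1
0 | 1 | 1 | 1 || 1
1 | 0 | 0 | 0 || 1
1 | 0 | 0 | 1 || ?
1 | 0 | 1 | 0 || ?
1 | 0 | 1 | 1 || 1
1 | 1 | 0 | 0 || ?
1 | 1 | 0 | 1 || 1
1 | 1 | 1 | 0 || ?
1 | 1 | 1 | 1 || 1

Row x=1, y=0, z=0, w=1: (y ⊕ z) = 0, ((((w ⊕ x) ∧ z) → (y ∧ (z → x))) ∨ (y ↔ x)) = 1, so the formula = 1.
Row x=1, y=0, z=1, w=0: (y ⊕ z) = 1, ((((w ⊕ x) ∧ z) → (y ∧ (z → x))) ∨ (y ↔ x)) = 0, so the formula = 0.
Row x=1, y=1, z=0, w=0: (y ⊕ z) = 1, ((((w ⊕ x) ∧ z) → (y ∧ (z → x))) ∨ (y ↔ x)) = 1, so the formula = 1.
Row x=1, y=1, z=1, w=0: (y ⊕ z) = 0, ((((w ⊕ x) ∧ z) → (y ∧ (z → x))) ∨ (y ↔ x)) = 1, so the formula = 1.

1, 0, 1, 1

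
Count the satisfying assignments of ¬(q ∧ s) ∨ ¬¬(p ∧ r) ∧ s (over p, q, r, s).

p  q  r  s  |  (¬(q ∧ s) ∨ (¬¬(p ∧ r) ∧ s))
T  T  T  T  |               T              
T  T  T  F  |               T              
T  T  F  T  |               F              
T  T  F  F  |               T              
T  F  T  T  |               T              
T  F  T  F  |               T              
T  F  F  T  |               T              
T  F  F  F  |               T              
F  T  T  T  |               F              
F  T  T  F  |               T              
F  T  F  T  |               F              
F  T  F  F  |               T              
F  F  T  T  |               T              
F  F  T  F  |               T              
F  F  F  T  |               T              
F  F  F  F  |               T              
The formula is true on 13 of the 16 rows.

13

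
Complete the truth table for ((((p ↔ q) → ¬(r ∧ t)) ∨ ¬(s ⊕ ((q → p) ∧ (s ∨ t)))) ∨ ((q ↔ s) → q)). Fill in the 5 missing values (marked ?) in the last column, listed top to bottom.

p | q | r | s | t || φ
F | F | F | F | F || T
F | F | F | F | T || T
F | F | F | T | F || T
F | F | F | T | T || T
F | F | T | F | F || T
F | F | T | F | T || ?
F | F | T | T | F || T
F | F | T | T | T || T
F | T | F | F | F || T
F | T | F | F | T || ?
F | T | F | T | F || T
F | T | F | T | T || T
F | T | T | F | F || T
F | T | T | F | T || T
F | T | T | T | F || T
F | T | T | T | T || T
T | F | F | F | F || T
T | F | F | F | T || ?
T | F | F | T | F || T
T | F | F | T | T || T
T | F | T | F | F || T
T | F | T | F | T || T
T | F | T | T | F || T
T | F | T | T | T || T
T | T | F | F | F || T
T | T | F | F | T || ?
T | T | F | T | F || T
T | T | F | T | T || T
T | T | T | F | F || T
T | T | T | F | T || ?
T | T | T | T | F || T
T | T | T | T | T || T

F, T, T, T, T

Row p=F, q=F, r=T, s=F, t=T: (((p ↔ q) → ¬(r ∧ t)) ∨ ¬(s ⊕ ((q → p) ∧ (s ∨ t)))) = F, ((q ↔ s) → q) = F, so the formula = F.
Row p=F, q=T, r=F, s=F, t=T: (((p ↔ q) → ¬(r ∧ t)) ∨ ¬(s ⊕ ((q → p) ∧ (s ∨ t)))) = T, ((q ↔ s) → q) = T, so the formula = T.
Row p=T, q=F, r=F, s=F, t=T: (((p ↔ q) → ¬(r ∧ t)) ∨ ¬(s ⊕ ((q → p) ∧ (s ∨ t)))) = T, ((q ↔ s) → q) = F, so the formula = T.
Row p=T, q=T, r=F, s=F, t=T: (((p ↔ q) → ¬(r ∧ t)) ∨ ¬(s ⊕ ((q → p) ∧ (s ∨ t)))) = T, ((q ↔ s) → q) = T, so the formula = T.
Row p=T, q=T, r=T, s=F, t=T: (((p ↔ q) → ¬(r ∧ t)) ∨ ¬(s ⊕ ((q → p) ∧ (s ∨ t)))) = F, ((q ↔ s) → q) = T, so the formula = T.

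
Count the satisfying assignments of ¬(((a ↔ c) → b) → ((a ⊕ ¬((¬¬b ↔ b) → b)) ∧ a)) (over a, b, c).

a | b | c || φ
1 | 1 | 1 || 0
1 | 1 | 0 || 0
1 | 0 | 1 || 0
1 | 0 | 0 || 1
0 | 1 | 1 || 1
0 | 1 | 0 || 1
0 | 0 | 1 || 1
0 | 0 | 0 || 0
The formula is true on 4 of the 8 rows.

4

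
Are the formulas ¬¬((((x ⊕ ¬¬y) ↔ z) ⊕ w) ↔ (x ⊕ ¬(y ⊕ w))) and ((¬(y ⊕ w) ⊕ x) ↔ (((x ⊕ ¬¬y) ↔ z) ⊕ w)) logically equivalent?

equivalent

x  y  z  w  |  φ  ψ
T  T  T  T  |  F  F
T  T  T  F  |  F  F
T  T  F  T  |  T  T
T  T  F  F  |  T  T
T  F  T  T  |  F  F
T  F  T  F  |  F  F
T  F  F  T  |  T  T
T  F  F  F  |  T  T
F  T  T  T  |  F  F
F  T  T  F  |  F  F
F  T  F  T  |  T  T
F  T  F  F  |  T  T
F  F  T  T  |  F  F
F  F  T  F  |  F  F
F  F  F  T  |  T  T
F  F  F  F  |  T  T
The columns for φ and ψ agree on every row, so they are logically equivalent.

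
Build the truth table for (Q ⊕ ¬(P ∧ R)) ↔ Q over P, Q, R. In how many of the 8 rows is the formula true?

P  Q  R  |  (P ∧ R)  ¬(P ∧ R)  (Q ⊕ ¬(P ∧ R))  ((Q ⊕ ¬(P ∧ R)) ↔ Q)
0  0  0  |     0        1            1                  0          
0  0  1  |     0        1            1                  0          
0  1  0  |     0        1            0                  0          
0  1  1  |     0        1            0                  0          
1  0  0  |     0        1            1                  0          
1  0  1  |     1        0            0                  1          
1  1  0  |     0        1            0                  0          
1  1  1  |     1        0            1                  1          
The formula is true on 2 of the 8 rows.

2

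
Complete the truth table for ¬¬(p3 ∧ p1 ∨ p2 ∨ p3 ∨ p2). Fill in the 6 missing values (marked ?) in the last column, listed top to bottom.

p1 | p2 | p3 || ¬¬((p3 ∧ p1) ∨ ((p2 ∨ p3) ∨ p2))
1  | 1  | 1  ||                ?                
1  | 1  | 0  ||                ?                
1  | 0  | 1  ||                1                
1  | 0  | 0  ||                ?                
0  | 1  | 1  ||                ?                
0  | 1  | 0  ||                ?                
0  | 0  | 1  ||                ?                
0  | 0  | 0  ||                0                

Row p1=1, p2=1, p3=1: (p3 ∧ p1 ∨ p2 ∨ p3 ∨ p2) = 1, ¬(p3 ∧ p1 ∨ p2 ∨ p3 ∨ p2) = 0, so ¬¬((p3 ∧ p1) ∨ ((p2 ∨ p3) ∨ p2)) = 1.
Row p1=1, p2=1, p3=0: (p3 ∧ p1 ∨ p2 ∨ p3 ∨ p2) = 1, ¬(p3 ∧ p1 ∨ p2 ∨ p3 ∨ p2) = 0, so ¬¬((p3 ∧ p1) ∨ ((p2 ∨ p3) ∨ p2)) = 1.
Row p1=1, p2=0, p3=0: (p3 ∧ p1 ∨ p2 ∨ p3 ∨ p2) = 0, ¬(p3 ∧ p1 ∨ p2 ∨ p3 ∨ p2) = 1, so ¬¬((p3 ∧ p1) ∨ ((p2 ∨ p3) ∨ p2)) = 0.
Row p1=0, p2=1, p3=1: (p3 ∧ p1 ∨ p2 ∨ p3 ∨ p2) = 1, ¬(p3 ∧ p1 ∨ p2 ∨ p3 ∨ p2) = 0, so ¬¬((p3 ∧ p1) ∨ ((p2 ∨ p3) ∨ p2)) = 1.
Row p1=0, p2=1, p3=0: (p3 ∧ p1 ∨ p2 ∨ p3 ∨ p2) = 1, ¬(p3 ∧ p1 ∨ p2 ∨ p3 ∨ p2) = 0, so ¬¬((p3 ∧ p1) ∨ ((p2 ∨ p3) ∨ p2)) = 1.
Row p1=0, p2=0, p3=1: (p3 ∧ p1 ∨ p2 ∨ p3 ∨ p2) = 1, ¬(p3 ∧ p1 ∨ p2 ∨ p3 ∨ p2) = 0, so ¬¬((p3 ∧ p1) ∨ ((p2 ∨ p3) ∨ p2)) = 1.

1, 1, 0, 1, 1, 1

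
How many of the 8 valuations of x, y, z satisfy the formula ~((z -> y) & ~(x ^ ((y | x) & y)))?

5

x  y  z     (z -> y)  (y | x)  ((y | x) & y)  (x ^ ((y | x) & y))  ~(x ^ ((y | x) & y))  φ
0  0  0        1         0           0                 0                    1            0
0  0  1        0         0           0                 0                    1            1
0  1  0        1         1           1                 1                    0            1
0  1  1        1         1           1                 1                    0            1
1  0  0        1         1           0                 1                    0            1
1  0  1        0         1           0                 1                    0            1
1  1  0        1         1           1                 0                    1            0
1  1  1        1         1           1                 0                    1            0
The formula is true on 5 of the 8 rows.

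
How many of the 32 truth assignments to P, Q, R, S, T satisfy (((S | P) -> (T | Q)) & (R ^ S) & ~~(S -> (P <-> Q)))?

10

  P   |   Q   |   R   |   S   |   T   ||   φ  
 True |  True |  True |  True |  True || False
 True |  True |  True |  True | False || False
 True |  True |  True | False |  True ||  True
 True |  True |  True | False | False ||  True
 True |  True | False |  True |  True ||  True
 True |  True | False |  True | False ||  True
 True |  True | False | False |  True || False
 True |  True | False | False | False || False
 True | False |  True |  True |  True || False
 True | False |  True |  True | False || False
 True | False |  True | False |  True ||  True
 True | False |  True | False | False || False
 True | False | False |  True |  True || False
 True | False | False |  True | False || False
 True | False | False | False |  True || False
 True | False | False | False | False || False
False |  True |  True |  True |  True || False
False |  True |  True |  True | False || False
False |  True |  True | False |  True ||  True
False |  True |  True | False | False ||  True
False |  True | False |  True |  True || False
False |  True | False |  True | False || False
False |  True | False | False |  True || False
False |  True | False | False | False || False
False | False |  True |  True |  True || False
False | False |  True |  True | False || False
False | False |  True | False |  True ||  True
False | False |  True | False | False ||  True
False | False | False |  True |  True ||  True
False | False | False |  True | False || False
False | False | False | False |  True || False
False | False | False | False | False || False
The formula is true on 10 of the 32 rows.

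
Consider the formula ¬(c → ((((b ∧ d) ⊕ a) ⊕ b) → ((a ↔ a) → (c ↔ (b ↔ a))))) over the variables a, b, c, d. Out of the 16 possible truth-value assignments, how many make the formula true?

a | b | c | d | (b ∧ d) | ((b ∧ d) ⊕ a) | (((b ∧ d) ⊕ a) ⊕ b) | (a ↔ a) | (b ↔ a) | (c ↔ (b ↔ a)) | ((a ↔ a) → (c ↔ (b ↔ a))) | φ
- | - | - | - | ------- | ------------- | ------------------- | ------- | ------- | ------------- | ------------------------- | -
T | T | T | T |    T    |       F       |          T          |    T    |    T    |       T       |             T             | F
T | T | T | F |    F    |       T       |          F          |    T    |    T    |       T       |             T             | F
T | T | F | T |    T    |       F       |          T          |    T    |    T    |       F       |             F             | F
T | T | F | F |    F    |       T       |          F          |    T    |    T    |       F       |             F             | F
T | F | T | T |    F    |       T       |          T          |    T    |    F    |       F       |             F             | T
T | F | T | F |    F    |       T       |          T          |    T    |    F    |       F       |             F             | T
T | F | F | T |    F    |       T       |          T          |    T    |    F    |       T       |             T             | F
T | F | F | F |    F    |       T       |          T          |    T    |    F    |       T       |             T             | F
F | T | T | T |    T    |       T       |          F          |    T    |    F    |       F       |             F             | F
F | T | T | F |    F    |       F       |          T          |    T    |    F    |       F       |             F             | T
F | T | F | T |    T    |       T       |          F          |    T    |    F    |       T       |             T             | F
F | T | F | F |    F    |       F       |          T          |    T    |    F    |       T       |             T             | F
F | F | T | T |    F    |       F       |          F          |    T    |    T    |       T       |             T             | F
F | F | T | F |    F    |       F       |          F          |    T    |    T    |       T       |             T             | F
F | F | F | T |    F    |       F       |          F          |    T    |    T    |       F       |             F             | F
F | F | F | F |    F    |       F       |          F          |    T    |    T    |       F       |             F             | F
The formula is true on 3 of the 16 rows.

3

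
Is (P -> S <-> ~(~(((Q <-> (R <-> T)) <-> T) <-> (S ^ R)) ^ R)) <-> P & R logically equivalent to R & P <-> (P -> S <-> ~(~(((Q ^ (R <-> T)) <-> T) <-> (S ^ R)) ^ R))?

not equivalent

P | Q | R | S | T | φ | ψ
- | - | - | - | - | - | -
T | T | T | T | T | T | F
T | T | T | T | F | T | F
T | T | T | F | T | T | F
T | T | T | F | F | T | F
T | T | F | T | T | T | F
T | T | F | T | F | T | F
T | T | F | F | T | T | F
T | T | F | F | F | T | F
T | F | T | T | T | F | T
T | F | T | T | F | F | T
T | F | T | F | T | F | T
T | F | T | F | F | F | T
T | F | F | T | T | F | T
T | F | F | T | F | F | T
T | F | F | F | T | F | T
T | F | F | F | F | F | T
F | T | T | T | T | F | T
F | T | T | T | F | F | T
F | T | T | F | T | T | F
F | T | T | F | F | T | F
F | T | F | T | T | T | F
F | T | F | T | F | T | F
F | T | F | F | T | F | T
F | T | F | F | F | F | T
F | F | T | T | T | T | F
F | F | T | T | F | T | F
F | F | T | F | T | F | T
F | F | T | F | F | F | T
F | F | F | T | T | F | T
F | F | F | T | F | F | T
F | F | F | F | T | T | F
F | F | F | F | F | T | F
The columns differ at P=T, Q=T, R=T, S=T, T=T (φ=T, ψ=F), so they are not equivalent.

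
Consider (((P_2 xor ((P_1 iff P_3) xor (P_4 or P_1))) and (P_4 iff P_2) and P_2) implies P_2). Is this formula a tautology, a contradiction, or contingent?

P_1  P_2  P_3  P_4  |  (P_1 iff P_3)  (P_4 or P_1)  (P_4 iff P_2)  φ
 1    1    1    1   |        1             1              1        1
 1    1    1    0   |        1             1              0        1
 1    1    0    1   |        0             1              1        1
 1    1    0    0   |        0             1              0        1
 1    0    1    1   |        1             1              0        1
 1    0    1    0   |        1             1              1        1
 1    0    0    1   |        0             1              0        1
 1    0    0    0   |        0             1              1        1
 0    1    1    1   |        0             1              1        1
 0    1    1    0   |        0             0              0        1
 0    1    0    1   |        1             1              1        1
 0    1    0    0   |        1             0              0        1
 0    0    1    1   |        0             1              0        1
 0    0    1    0   |        0             0              1        1
 0    0    0    1   |        1             1              0        1
 0    0    0    0   |        1             0              1        1
Every row is 1, so the formula is a tautology.

tautology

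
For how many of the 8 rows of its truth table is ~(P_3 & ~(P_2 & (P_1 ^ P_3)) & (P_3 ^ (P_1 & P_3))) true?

P_1 | P_2 | P_3 | φ
--- | --- | --- | -
 0  |  0  |  0  | 1
 0  |  0  |  1  | 0
 0  |  1  |  0  | 1
 0  |  1  |  1  | 1
 1  |  0  |  0  | 1
 1  |  0  |  1  | 1
 1  |  1  |  0  | 1
 1  |  1  |  1  | 1
The formula is true on 7 of the 8 rows.

7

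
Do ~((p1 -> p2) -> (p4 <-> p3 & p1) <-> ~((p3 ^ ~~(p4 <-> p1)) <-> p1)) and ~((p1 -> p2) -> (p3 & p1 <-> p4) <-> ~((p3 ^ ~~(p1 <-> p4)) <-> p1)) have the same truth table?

equivalent

  p1  |   p2  |   p3  |   p4  |   φ   |   ψ  
----- | ----- | ----- | ----- | ----- | -----
 True |  True |  True |  True | False | False
 True |  True |  True | False | False | False
 True |  True | False |  True | False | False
 True |  True | False | False | False | False
 True | False |  True |  True | False | False
 True | False |  True | False |  True |  True
 True | False | False |  True |  True |  True
 True | False | False | False | False | False
False |  True |  True |  True |  True |  True
False |  True |  True | False |  True |  True
False |  True | False |  True | False | False
False |  True | False | False | False | False
False | False |  True |  True |  True |  True
False | False |  True | False |  True |  True
False | False | False |  True | False | False
False | False | False | False | False | False
The columns for φ and ψ agree on every row, so they are logically equivalent.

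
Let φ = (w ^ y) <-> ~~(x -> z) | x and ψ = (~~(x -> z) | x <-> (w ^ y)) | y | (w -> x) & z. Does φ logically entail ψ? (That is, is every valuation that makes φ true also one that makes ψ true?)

yes

x | y | z | w || φ | ψ
T | T | T | T || F | T
T | T | T | F || T | T
T | T | F | T || F | T
T | T | F | F || T | T
T | F | T | T || T | T
T | F | T | F || F | T
T | F | F | T || T | T
T | F | F | F || F | F
F | T | T | T || F | T
F | T | T | F || T | T
F | T | F | T || F | T
F | T | F | F || T | T
F | F | T | T || T | T
F | F | T | F || F | T
F | F | F | T || T | T
F | F | F | F || F | F
In every row where φ is true, ψ is also true, so φ ⊨ ψ.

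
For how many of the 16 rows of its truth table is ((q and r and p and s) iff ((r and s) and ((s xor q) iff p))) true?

p | q | r | s || φ
F | F | F | F || T
F | F | F | T || T
F | F | T | F || T
F | F | T | T || T
F | T | F | F || T
F | T | F | T || T
F | T | T | F || T
F | T | T | T || F
T | F | F | F || T
T | F | F | T || T
T | F | T | F || T
T | F | T | T || F
T | T | F | F || T
T | T | F | T || T
T | T | T | F || T
T | T | T | T || F
The formula is true on 13 of the 16 rows.

13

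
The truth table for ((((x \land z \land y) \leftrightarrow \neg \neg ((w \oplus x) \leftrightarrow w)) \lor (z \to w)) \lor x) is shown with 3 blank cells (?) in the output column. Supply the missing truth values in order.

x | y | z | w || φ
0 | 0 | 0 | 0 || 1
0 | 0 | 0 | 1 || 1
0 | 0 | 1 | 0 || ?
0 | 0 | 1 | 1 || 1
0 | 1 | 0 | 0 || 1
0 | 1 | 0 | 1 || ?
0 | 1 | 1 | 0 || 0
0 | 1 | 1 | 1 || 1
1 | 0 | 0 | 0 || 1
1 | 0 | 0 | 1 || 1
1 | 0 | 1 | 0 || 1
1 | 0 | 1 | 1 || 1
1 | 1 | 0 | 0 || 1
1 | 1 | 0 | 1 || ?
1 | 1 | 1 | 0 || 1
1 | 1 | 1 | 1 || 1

Row x=0, y=0, z=1, w=0: (((x \land z \land y) \leftrightarrow \neg \neg ((w \oplus x) \leftrightarrow w)) \lor (z \to w)) = 0, so the formula = 0.
Row x=0, y=1, z=0, w=1: (((x \land z \land y) \leftrightarrow \neg \neg ((w \oplus x) \leftrightarrow w)) \lor (z \to w)) = 1, so the formula = 1.
Row x=1, y=1, z=0, w=1: (((x \land z \land y) \leftrightarrow \neg \neg ((w \oplus x) \leftrightarrow w)) \lor (z \to w)) = 1, so the formula = 1.

0, 1, 1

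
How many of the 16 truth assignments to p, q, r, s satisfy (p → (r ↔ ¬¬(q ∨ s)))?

12

  p      q      r      s    |  (q ∨ s)  ¬(q ∨ s)  ¬¬(q ∨ s)  (r ↔ ¬¬(q ∨ s))  (p → (r ↔ ¬¬(q ∨ s)))
 True   True   True   True  |    True    False       True          True                True        
 True   True   True  False  |    True    False       True          True                True        
 True   True  False   True  |    True    False       True         False               False        
 True   True  False  False  |    True    False       True         False               False        
 True  False   True   True  |    True    False       True          True                True        
 True  False   True  False  |   False     True      False         False               False        
 True  False  False   True  |    True    False       True         False               False        
 True  False  False  False  |   False     True      False          True                True        
False   True   True   True  |    True    False       True          True                True        
False   True   True  False  |    True    False       True          True                True        
False   True  False   True  |    True    False       True         False                True        
False   True  False  False  |    True    False       True         False                True        
False  False   True   True  |    True    False       True          True                True        
False  False   True  False  |   False     True      False         False                True        
False  False  False   True  |    True    False       True         False                True        
False  False  False  False  |   False     True      False          True                True        
The formula is true on 12 of the 16 rows.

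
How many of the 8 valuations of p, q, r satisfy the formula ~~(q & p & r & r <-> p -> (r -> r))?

  p   |   q   |   r   | (p & r) | (q & (p & r) & r) | (r -> r) | (p -> (r -> r)) |   φ  
----- | ----- | ----- | ------- | ----------------- | -------- | --------------- | -----
 True |  True |  True |   True  |        True       |   True   |       True      |  True
 True |  True | False |  False  |       False       |   True   |       True      | False
 True | False |  True |   True  |       False       |   True   |       True      | False
 True | False | False |  False  |       False       |   True   |       True      | False
False |  True |  True |  False  |       False       |   True   |       True      | False
False |  True | False |  False  |       False       |   True   |       True      | False
False | False |  True |  False  |       False       |   True   |       True      | False
False | False | False |  False  |       False       |   True   |       True      | False
The formula is true on 1 of the 8 rows.

1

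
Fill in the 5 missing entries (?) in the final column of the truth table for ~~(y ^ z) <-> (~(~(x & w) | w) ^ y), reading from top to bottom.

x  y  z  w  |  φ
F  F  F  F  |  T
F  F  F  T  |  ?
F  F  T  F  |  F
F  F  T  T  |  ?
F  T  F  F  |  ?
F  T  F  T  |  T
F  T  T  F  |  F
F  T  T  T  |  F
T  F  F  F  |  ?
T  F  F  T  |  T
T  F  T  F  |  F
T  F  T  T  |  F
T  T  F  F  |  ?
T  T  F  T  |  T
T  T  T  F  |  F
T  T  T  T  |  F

Row x=F, y=F, z=F, w=T: ~~(y ^ z) = F, (~(~(x & w) | w) ^ y) = F, so the formula = T.
Row x=F, y=F, z=T, w=T: ~~(y ^ z) = T, (~(~(x & w) | w) ^ y) = F, so the formula = F.
Row x=F, y=T, z=F, w=F: ~~(y ^ z) = T, (~(~(x & w) | w) ^ y) = T, so the formula = T.
Row x=T, y=F, z=F, w=F: ~~(y ^ z) = F, (~(~(x & w) | w) ^ y) = F, so the formula = T.
Row x=T, y=T, z=F, w=F: ~~(y ^ z) = T, (~(~(x & w) | w) ^ y) = T, so the formula = T.

T, F, T, T, T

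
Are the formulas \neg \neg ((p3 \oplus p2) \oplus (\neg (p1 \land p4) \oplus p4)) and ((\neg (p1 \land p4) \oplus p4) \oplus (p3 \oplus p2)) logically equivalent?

p1 | p2 | p3 | p4 | φ | ψ
-- | -- | -- | -- | - | -
T  | T  | T  | T  | T | T
T  | T  | T  | F  | T | T
T  | T  | F  | T  | F | F
T  | T  | F  | F  | F | F
T  | F  | T  | T  | F | F
T  | F  | T  | F  | F | F
T  | F  | F  | T  | T | T
T  | F  | F  | F  | T | T
F  | T  | T  | T  | F | F
F  | T  | T  | F  | T | T
F  | T  | F  | T  | T | T
F  | T  | F  | F  | F | F
F  | F  | T  | T  | T | T
F  | F  | T  | F  | F | F
F  | F  | F  | T  | F | F
F  | F  | F  | F  | T | T
The columns for φ and ψ agree on every row, so they are logically equivalent.

equivalent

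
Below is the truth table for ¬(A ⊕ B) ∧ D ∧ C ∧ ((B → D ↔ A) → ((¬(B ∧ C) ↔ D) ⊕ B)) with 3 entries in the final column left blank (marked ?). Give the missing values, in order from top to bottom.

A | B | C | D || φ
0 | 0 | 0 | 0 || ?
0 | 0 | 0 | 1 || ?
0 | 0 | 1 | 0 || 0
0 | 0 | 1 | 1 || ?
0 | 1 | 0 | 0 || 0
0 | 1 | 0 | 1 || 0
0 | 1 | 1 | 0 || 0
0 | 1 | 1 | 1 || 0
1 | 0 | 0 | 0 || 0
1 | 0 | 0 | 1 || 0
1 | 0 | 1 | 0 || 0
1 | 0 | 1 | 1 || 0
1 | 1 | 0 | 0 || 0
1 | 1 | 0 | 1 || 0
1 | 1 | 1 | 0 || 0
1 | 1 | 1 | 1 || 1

Row A=0, B=0, C=0, D=0: ¬(A ⊕ B) = 1, (D ∧ C ∧ ((B → D ↔ A) → ((¬(B ∧ C) ↔ D) ⊕ B))) = 0, so the formula = 0.
Row A=0, B=0, C=0, D=1: ¬(A ⊕ B) = 1, (D ∧ C ∧ ((B → D ↔ A) → ((¬(B ∧ C) ↔ D) ⊕ B))) = 0, so the formula = 0.
Row A=0, B=0, C=1, D=1: ¬(A ⊕ B) = 1, (D ∧ C ∧ ((B → D ↔ A) → ((¬(B ∧ C) ↔ D) ⊕ B))) = 1, so the formula = 1.

0, 0, 1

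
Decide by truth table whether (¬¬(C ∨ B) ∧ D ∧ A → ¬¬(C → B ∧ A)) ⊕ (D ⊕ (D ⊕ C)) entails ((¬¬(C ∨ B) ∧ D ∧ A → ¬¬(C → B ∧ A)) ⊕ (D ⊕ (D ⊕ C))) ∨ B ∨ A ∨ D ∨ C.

yes

A | B | C | D | φ | ψ
- | - | - | - | - | -
T | T | T | T | F | T
T | T | T | F | F | T
T | T | F | T | T | T
T | T | F | F | T | T
T | F | T | T | T | T
T | F | T | F | F | T
T | F | F | T | T | T
T | F | F | F | T | T
F | T | T | T | F | T
F | T | T | F | F | T
F | T | F | T | T | T
F | T | F | F | T | T
F | F | T | T | F | T
F | F | T | F | F | T
F | F | F | T | T | T
F | F | F | F | T | T
In every row where φ is true, ψ is also true, so φ ⊨ ψ.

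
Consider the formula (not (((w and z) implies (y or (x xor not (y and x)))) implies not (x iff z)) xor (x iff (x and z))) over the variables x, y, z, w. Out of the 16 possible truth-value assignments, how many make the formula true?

5

x | y | z | w | φ
- | - | - | - | -
0 | 0 | 0 | 0 | 0
0 | 0 | 0 | 1 | 0
0 | 0 | 1 | 0 | 1
0 | 0 | 1 | 1 | 1
0 | 1 | 0 | 0 | 0
0 | 1 | 0 | 1 | 0
0 | 1 | 1 | 0 | 1
0 | 1 | 1 | 1 | 1
1 | 0 | 0 | 0 | 0
1 | 0 | 0 | 1 | 0
1 | 0 | 1 | 0 | 0
1 | 0 | 1 | 1 | 1
1 | 1 | 0 | 0 | 0
1 | 1 | 0 | 1 | 0
1 | 1 | 1 | 0 | 0
1 | 1 | 1 | 1 | 0
The formula is true on 5 of the 16 rows.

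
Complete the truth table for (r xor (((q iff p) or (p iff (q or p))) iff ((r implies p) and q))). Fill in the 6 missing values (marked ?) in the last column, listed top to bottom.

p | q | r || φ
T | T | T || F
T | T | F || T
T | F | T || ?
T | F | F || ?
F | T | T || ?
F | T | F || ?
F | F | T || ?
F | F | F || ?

Row p=T, q=F, r=T: (((q iff p) or (p iff (q or p))) iff ((r implies p) and q)) = F, so the formula = T.
Row p=T, q=F, r=F: (((q iff p) or (p iff (q or p))) iff ((r implies p) and q)) = F, so the formula = F.
Row p=F, q=T, r=T: (((q iff p) or (p iff (q or p))) iff ((r implies p) and q)) = T, so the formula = F.
Row p=F, q=T, r=F: (((q iff p) or (p iff (q or p))) iff ((r implies p) and q)) = F, so the formula = F.
Row p=F, q=F, r=T: (((q iff p) or (p iff (q or p))) iff ((r implies p) and q)) = F, so the formula = T.
Row p=F, q=F, r=F: (((q iff p) or (p iff (q or p))) iff ((r implies p) and q)) = F, so the formula = F.

T, F, F, F, T, F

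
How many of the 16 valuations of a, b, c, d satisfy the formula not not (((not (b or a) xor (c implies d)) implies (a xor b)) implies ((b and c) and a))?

5

a  b  c  d  |  φ
F  F  F  F  |  F
F  F  F  T  |  F
F  F  T  F  |  T
F  F  T  T  |  F
F  T  F  F  |  F
F  T  F  T  |  F
F  T  T  F  |  F
F  T  T  T  |  F
T  F  F  F  |  F
T  F  F  T  |  F
T  F  T  F  |  F
T  F  T  T  |  F
T  T  F  F  |  T
T  T  F  T  |  T
T  T  T  F  |  T
T  T  T  T  |  T
The formula is true on 5 of the 16 rows.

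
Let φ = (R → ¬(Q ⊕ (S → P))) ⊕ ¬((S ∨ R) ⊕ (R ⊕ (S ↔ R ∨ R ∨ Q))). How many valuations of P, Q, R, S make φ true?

8

P | Q | R | S || (S → P) | (Q ⊕ (S → P)) | ¬(Q ⊕ (S → P)) | (R → ¬(Q ⊕ (S → P))) | (S ∨ R) | (R ∨ Q) | (R ∨ (R ∨ Q)) | (S ↔ (R ∨ (R ∨ Q))) | (R ⊕ (S ↔ (R ∨ (R ∨ Q)))) | φ
T | T | T | T ||    T    |       F       |       T        |          T           |    T    |    T    |       T       |          T          |             F             | T
T | T | T | F ||    T    |       F       |       T        |          T           |    T    |    T    |       T       |          F          |             T             | F
T | T | F | T ||    T    |       F       |       T        |          T           |    T    |    T    |       T       |          T          |             T             | F
T | T | F | F ||    T    |       F       |       T        |          T           |    F    |    T    |       T       |          F          |             F             | F
T | F | T | T ||    T    |       T       |       F        |          F           |    T    |    T    |       T       |          T          |             F             | F
T | F | T | F ||    T    |       T       |       F        |          F           |    T    |    T    |       T       |          F          |             T             | T
T | F | F | T ||    T    |       T       |       F        |          T           |    T    |    F    |       F       |          F          |             F             | T
T | F | F | F ||    T    |       T       |       F        |          T           |    F    |    F    |       F       |          T          |             T             | T
F | T | T | T ||    F    |       T       |       F        |          F           |    T    |    T    |       T       |          T          |             F             | F
F | T | T | F ||    T    |       F       |       T        |          T           |    T    |    T    |       T       |          F          |             T             | F
F | T | F | T ||    F    |       T       |       F        |          T           |    T    |    T    |       T       |          T          |             T             | F
F | T | F | F ||    T    |       F       |       T        |          T           |    F    |    T    |       T       |          F          |             F             | F
F | F | T | T ||    F    |       F       |       T        |          T           |    T    |    T    |       T       |          T          |             F             | T
F | F | T | F ||    T    |       T       |       F        |          F           |    T    |    T    |       T       |          F          |             T             | T
F | F | F | T ||    F    |       F       |       T        |          T           |    T    |    F    |       F       |          F          |             F             | T
F | F | F | F ||    T    |       T       |       F        |          T           |    F    |    F    |       F       |          T          |             T             | T
The formula is true on 8 of the 16 rows.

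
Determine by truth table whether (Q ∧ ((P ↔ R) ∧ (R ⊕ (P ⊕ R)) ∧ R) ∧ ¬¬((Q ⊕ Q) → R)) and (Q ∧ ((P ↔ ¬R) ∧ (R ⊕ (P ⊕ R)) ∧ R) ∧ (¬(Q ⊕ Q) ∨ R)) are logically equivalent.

not equivalent

P | Q | R | φ | ψ
- | - | - | - | -
T | T | T | T | F
T | T | F | F | F
T | F | T | F | F
T | F | F | F | F
F | T | T | F | F
F | T | F | F | F
F | F | T | F | F
F | F | F | F | F
The columns differ at P=T, Q=T, R=T (φ=T, ψ=F), so they are not equivalent.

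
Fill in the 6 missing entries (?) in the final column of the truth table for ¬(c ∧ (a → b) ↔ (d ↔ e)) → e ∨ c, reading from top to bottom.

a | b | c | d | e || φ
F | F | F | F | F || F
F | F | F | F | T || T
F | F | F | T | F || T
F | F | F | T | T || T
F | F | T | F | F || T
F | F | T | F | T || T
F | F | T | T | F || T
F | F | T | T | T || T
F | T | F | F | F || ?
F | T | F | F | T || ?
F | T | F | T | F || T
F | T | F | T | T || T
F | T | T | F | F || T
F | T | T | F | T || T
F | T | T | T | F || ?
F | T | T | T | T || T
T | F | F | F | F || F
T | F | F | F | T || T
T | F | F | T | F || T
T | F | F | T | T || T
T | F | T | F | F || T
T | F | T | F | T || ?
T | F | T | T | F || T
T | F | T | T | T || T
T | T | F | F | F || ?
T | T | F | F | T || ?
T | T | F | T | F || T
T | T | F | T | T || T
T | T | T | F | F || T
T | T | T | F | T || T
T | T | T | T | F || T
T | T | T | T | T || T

Row a=F, b=T, c=F, d=F, e=F: ¬(c ∧ (a → b) ↔ (d ↔ e)) = T, (e ∨ c) = F, so the formula = F.
Row a=F, b=T, c=F, d=F, e=T: ¬(c ∧ (a → b) ↔ (d ↔ e)) = F, (e ∨ c) = T, so the formula = T.
Row a=F, b=T, c=T, d=T, e=F: ¬(c ∧ (a → b) ↔ (d ↔ e)) = T, (e ∨ c) = T, so the formula = T.
Row a=T, b=F, c=T, d=F, e=T: ¬(c ∧ (a → b) ↔ (d ↔ e)) = F, (e ∨ c) = T, so the formula = T.
Row a=T, b=T, c=F, d=F, e=F: ¬(c ∧ (a → b) ↔ (d ↔ e)) = T, (e ∨ c) = F, so the formula = F.
Row a=T, b=T, c=F, d=F, e=T: ¬(c ∧ (a → b) ↔ (d ↔ e)) = F, (e ∨ c) = T, so the formula = T.

F, T, T, T, F, T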